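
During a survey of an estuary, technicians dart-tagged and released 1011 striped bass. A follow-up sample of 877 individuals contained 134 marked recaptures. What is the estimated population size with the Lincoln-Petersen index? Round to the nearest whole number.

Lincoln-Petersen assumes M/N = R/C, so N = M·C / R.
N = (1011 × 877) / 134 = 886647 / 134 ≈ 6616.8 → 6617

N ≈ 6617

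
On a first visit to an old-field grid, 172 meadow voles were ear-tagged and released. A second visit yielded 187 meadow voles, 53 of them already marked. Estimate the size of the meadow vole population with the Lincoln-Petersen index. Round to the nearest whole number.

The marked fraction in the recapture sample should equal the marked fraction in the population: 53/187 = 172/N.
N = (172 × 187) / 53 = 32164 / 53 ≈ 606.9 → 607

N ≈ 607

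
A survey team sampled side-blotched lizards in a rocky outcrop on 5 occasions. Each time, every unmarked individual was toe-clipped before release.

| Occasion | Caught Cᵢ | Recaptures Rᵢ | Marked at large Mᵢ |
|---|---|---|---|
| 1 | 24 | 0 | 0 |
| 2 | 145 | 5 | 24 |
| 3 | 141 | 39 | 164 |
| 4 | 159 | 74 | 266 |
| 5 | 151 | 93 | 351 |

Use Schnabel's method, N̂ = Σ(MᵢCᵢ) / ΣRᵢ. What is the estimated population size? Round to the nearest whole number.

N ≈ 578

Σ MᵢCᵢ = 0·24 + 24·145 + 164·141 + 266·159 + 351·151 = 0 + 3480 + 23124 + 42294 + 53001 = 121899
Σ Rᵢ = 0 + 5 + 39 + 74 + 93 = 211
N̂ = 121899 / 211 ≈ 577.7 → 578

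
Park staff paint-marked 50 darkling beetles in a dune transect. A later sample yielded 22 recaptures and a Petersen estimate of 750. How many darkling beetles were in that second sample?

From N = M·C/R: C = N·R / M = 750·22 / 50 = 16500 / 50 = 330.

C = 330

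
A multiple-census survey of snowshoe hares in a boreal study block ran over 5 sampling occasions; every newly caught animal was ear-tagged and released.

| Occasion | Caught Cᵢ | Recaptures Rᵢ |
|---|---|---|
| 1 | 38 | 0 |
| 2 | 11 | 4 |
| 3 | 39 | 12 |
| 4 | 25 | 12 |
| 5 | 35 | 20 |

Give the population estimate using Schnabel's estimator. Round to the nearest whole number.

N ≈ 145

Marked at large before each occasion: Mᵢ = Σⱼ<ᵢ (Cⱼ − Rⱼ) → M1=0, M2=38, M3=45, M4=72, M5=85
Σ MᵢCᵢ = 0·38 + 38·11 + 45·39 + 72·25 + 85·35 = 0 + 418 + 1755 + 1800 + 2975 = 6948
Σ Rᵢ = 0 + 4 + 12 + 12 + 20 = 48
N̂ = 6948 / 48 ≈ 144.8 → 145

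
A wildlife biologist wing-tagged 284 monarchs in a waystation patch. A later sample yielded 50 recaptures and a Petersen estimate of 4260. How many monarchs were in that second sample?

C = 750

From N = M·C/R: C = N·R / M = 4260·50 / 284 = 213000 / 284 = 750.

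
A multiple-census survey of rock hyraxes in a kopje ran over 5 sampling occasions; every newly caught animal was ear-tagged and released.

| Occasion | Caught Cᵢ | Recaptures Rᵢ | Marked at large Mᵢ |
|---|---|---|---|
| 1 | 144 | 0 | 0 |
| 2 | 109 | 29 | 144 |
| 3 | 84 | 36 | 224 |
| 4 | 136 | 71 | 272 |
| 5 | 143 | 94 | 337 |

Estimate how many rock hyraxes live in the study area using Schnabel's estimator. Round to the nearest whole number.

Σ MᵢCᵢ = 0·144 + 144·109 + 224·84 + 272·136 + 337·143 = 0 + 15696 + 18816 + 36992 + 48191 = 119695
Σ Rᵢ = 0 + 29 + 36 + 71 + 94 = 230
N̂ = 119695 / 230 ≈ 520.4 → 520

N ≈ 520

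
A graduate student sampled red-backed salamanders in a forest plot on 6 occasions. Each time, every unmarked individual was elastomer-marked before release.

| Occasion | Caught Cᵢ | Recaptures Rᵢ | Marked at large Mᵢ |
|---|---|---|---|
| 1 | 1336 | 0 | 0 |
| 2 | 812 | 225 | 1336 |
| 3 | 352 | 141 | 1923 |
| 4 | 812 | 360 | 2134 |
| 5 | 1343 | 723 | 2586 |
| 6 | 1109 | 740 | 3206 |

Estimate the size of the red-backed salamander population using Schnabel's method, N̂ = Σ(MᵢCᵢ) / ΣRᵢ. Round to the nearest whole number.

Σ MᵢCᵢ = 0·1336 + 1336·812 + 1923·352 + 2134·812 + 2586·1343 + 3206·1109 = 0 + 1084832 + 676896 + 1732808 + 3472998 + 3555454 = 10522988
Σ Rᵢ = 0 + 225 + 141 + 360 + 723 + 740 = 2189
N̂ = 10522988 / 2189 ≈ 4807.2 → 4807

N ≈ 4807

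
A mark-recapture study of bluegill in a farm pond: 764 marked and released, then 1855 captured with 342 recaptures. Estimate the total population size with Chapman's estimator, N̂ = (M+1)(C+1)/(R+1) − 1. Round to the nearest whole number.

N ≈ 4138

N̂ = (764+1)(1855+1)/(342+1) − 1 = 765·1856/343 − 1
= 1419840/343 − 1 ≈ 4139.48 − 1 ≈ 4138.48 → 4138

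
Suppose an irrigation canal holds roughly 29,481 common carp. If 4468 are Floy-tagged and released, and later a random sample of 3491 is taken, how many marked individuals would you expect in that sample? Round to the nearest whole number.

expected recaptures ≈ 529

The marked fraction of the population is 4468/29481, so in a sample of 3491 expect C·(M/N) marked.
E[R] = 4468 × 3491 / 29481 = 15597788 / 29481 ≈ 529.1 → 529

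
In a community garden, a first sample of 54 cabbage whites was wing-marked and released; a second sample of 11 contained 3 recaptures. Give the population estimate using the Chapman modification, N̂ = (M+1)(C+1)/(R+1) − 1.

N = 164

N̂ = (54+1)(11+1)/(3+1) − 1 = 55·12/4 − 1
= 660/4 − 1 = 165 − 1 = 164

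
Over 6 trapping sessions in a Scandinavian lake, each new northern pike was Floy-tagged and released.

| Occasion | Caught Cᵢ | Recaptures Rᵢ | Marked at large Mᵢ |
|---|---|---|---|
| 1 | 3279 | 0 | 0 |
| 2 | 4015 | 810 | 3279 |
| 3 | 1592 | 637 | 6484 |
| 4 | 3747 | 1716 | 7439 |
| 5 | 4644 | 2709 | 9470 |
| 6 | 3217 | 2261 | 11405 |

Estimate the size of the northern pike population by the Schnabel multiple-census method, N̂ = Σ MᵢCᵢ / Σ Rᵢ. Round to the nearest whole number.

N ≈ 16,234

Σ MᵢCᵢ = 0·3279 + 3279·4015 + 6484·1592 + 7439·3747 + 9470·4644 + 11405·3217 = 0 + 13165185 + 10322528 + 27873933 + 43978680 + 36689885 = 132030211
Σ Rᵢ = 0 + 810 + 637 + 1716 + 2709 + 2261 = 8133
N̂ = 132030211 / 8133 ≈ 16233.9 → 16234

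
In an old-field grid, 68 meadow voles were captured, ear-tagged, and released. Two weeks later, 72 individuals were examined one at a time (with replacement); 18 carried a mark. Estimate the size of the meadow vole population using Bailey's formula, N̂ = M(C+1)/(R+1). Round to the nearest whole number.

N ≈ 261

N̂ = 68·(72+1)/(18+1) = 68·73/19 = 4964/19 ≈ 261.3 → 261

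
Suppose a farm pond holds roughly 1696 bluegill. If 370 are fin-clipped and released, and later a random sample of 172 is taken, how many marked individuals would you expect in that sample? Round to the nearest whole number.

expected recaptures ≈ 38

Expected recaptures E[R] = M·C / N.
E[R] = 370 × 172 / 1696 = 63640 / 1696 ≈ 37.5 → 38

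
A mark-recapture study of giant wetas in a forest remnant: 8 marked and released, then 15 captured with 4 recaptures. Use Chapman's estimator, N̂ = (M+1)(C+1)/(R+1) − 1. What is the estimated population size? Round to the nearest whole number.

N̂ = (8+1)(15+1)/(4+1) − 1 = 9·16/5 − 1
= 144/5 − 1 ≈ 28.8 − 1 ≈ 27.8 → 28

N ≈ 28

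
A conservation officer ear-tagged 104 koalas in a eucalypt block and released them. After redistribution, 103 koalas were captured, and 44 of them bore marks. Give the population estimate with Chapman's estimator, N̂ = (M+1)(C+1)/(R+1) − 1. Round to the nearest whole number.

N ≈ 242

N̂ = (104+1)(103+1)/(44+1) − 1 = 105·104/45 − 1
= 10920/45 − 1 ≈ 242.7 − 1 ≈ 241.7 → 242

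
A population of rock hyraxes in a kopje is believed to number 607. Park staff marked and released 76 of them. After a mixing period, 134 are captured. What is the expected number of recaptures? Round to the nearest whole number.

Expected recaptures E[R] = M·C / N.
E[R] = 76 × 134 / 607 = 10184 / 607 ≈ 16.8 → 17

expected recaptures ≈ 17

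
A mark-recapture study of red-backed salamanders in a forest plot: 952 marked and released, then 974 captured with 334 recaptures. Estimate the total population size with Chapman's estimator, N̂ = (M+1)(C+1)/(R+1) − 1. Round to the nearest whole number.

N ≈ 2773

N̂ = (952+1)(974+1)/(334+1) − 1 = 953·975/335 − 1
= 929175/335 − 1 ≈ 2773.7 − 1 ≈ 2772.7 → 2773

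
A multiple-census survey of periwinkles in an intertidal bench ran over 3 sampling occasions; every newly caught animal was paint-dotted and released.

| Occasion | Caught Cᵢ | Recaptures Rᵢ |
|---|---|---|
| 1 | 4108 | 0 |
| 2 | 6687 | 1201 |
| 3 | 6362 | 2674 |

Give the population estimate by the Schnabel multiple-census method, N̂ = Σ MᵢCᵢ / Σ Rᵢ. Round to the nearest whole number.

N ≈ 22,841

Marked at large before each occasion: Mᵢ = Σⱼ<ᵢ (Cⱼ − Rⱼ) → M1=0, M2=4108, M3=9594
Σ MᵢCᵢ = 0·4108 + 4108·6687 + 9594·6362 = 0 + 27470196 + 61037028 = 88507224
Σ Rᵢ = 0 + 1201 + 2674 = 3875
N̂ = 88507224 / 3875 ≈ 22840.6 → 22841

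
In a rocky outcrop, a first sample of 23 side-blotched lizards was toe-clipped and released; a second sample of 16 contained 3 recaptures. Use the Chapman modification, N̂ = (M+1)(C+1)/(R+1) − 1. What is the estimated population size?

N̂ = (23+1)(16+1)/(3+1) − 1 = 24·17/4 − 1
= 408/4 − 1 = 102 − 1 = 101

N = 101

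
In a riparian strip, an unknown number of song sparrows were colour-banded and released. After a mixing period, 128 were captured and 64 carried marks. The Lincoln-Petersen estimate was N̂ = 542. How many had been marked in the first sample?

From N = M·C/R: M = N·R / C = 542·64 / 128 = 34688 / 128 = 271.

M = 271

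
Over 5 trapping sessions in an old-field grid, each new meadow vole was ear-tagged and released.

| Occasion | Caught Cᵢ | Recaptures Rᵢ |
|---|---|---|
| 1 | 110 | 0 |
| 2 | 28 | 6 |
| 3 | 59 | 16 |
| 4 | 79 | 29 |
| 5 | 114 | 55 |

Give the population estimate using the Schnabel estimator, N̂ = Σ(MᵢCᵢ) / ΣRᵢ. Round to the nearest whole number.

N ≈ 475

Marked at large before each occasion: Mᵢ = Σⱼ<ᵢ (Cⱼ − Rⱼ) → M1=0, M2=110, M3=132, M4=175, M5=225
Σ MᵢCᵢ = 0·110 + 110·28 + 132·59 + 175·79 + 225·114 = 0 + 3080 + 7788 + 13825 + 25650 = 50343
Σ Rᵢ = 0 + 6 + 16 + 29 + 55 = 106
N̂ = 50343 / 106 ≈ 474.9 → 475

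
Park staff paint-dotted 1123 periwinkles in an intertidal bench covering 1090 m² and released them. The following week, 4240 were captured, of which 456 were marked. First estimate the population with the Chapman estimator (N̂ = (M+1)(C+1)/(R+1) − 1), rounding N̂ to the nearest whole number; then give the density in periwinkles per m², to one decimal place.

density ≈ 9.6 periwinkles per m²

N̂ = 1124·4241/457 − 1 = 4766884/457 − 1 ≈ 10429.8 → 10430
Density = N̂ / area = 10430 / 1090 ≈ 9.57 → 9.6 per m²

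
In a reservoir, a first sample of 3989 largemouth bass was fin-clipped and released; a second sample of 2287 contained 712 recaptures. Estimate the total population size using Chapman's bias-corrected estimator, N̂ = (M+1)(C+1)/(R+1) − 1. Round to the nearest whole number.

N̂ = (3989+1)(2287+1)/(712+1) − 1 = 3990·2288/713 − 1
= 9129120/713 − 1 ≈ 12803.8 − 1 ≈ 12802.8 → 12803

N ≈ 12,803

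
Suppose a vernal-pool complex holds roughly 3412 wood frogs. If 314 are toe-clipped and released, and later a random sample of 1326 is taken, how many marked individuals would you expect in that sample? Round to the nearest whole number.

expected recaptures ≈ 122

The marked fraction of the population is 314/3412, so in a sample of 1326 expect C·(M/N) marked.
E[R] = 314 × 1326 / 3412 = 416364 / 3412 ≈ 122.0 → 122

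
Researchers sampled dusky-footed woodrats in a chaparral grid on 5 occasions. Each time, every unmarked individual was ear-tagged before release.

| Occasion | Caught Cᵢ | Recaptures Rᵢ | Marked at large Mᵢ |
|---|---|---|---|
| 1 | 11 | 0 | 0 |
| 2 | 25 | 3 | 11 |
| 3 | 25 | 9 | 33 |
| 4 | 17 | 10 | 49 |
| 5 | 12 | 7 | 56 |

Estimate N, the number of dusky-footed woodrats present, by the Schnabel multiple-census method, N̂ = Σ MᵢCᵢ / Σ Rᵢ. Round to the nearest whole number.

Σ MᵢCᵢ = 0·11 + 11·25 + 33·25 + 49·17 + 56·12 = 0 + 275 + 825 + 833 + 672 = 2605
Σ Rᵢ = 0 + 3 + 9 + 10 + 7 = 29
N̂ = 2605 / 29 ≈ 89.8 → 90

N ≈ 90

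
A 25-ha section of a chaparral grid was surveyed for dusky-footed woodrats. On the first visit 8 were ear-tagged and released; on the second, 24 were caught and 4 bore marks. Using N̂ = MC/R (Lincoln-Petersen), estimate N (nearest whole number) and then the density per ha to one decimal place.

density ≈ 1.9 dusky-footed woodrats per ha

N̂ = 8·24/4 = 192/4 = 48
Density = N̂ / area = 48 / 25 ≈ 1.92 → 1.9 per ha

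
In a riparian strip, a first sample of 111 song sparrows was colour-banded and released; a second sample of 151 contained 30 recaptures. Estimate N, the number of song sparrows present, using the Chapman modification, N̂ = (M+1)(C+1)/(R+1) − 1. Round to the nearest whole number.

N̂ = (111+1)(151+1)/(30+1) − 1 = 112·152/31 − 1
= 17024/31 − 1 ≈ 549.2 − 1 ≈ 548.2 → 548

N ≈ 548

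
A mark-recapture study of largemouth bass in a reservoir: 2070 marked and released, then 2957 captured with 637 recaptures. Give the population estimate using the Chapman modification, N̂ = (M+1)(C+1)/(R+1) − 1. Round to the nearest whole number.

N̂ = (2070+1)(2957+1)/(637+1) − 1 = 2071·2958/638 − 1
= 6126018/638 − 1 ≈ 9601.9 − 1 ≈ 9600.9 → 9601

N ≈ 9601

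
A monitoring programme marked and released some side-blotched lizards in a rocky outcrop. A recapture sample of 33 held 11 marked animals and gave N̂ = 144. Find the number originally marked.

M = 48

From N = M·C/R: M = N·R / C = 144·11 / 33 = 1584 / 33 = 48.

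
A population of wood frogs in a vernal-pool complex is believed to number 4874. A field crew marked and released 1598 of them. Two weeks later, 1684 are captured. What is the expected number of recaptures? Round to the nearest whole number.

Expected recaptures E[R] = M·C / N.
E[R] = 1598 × 1684 / 4874 = 2691032 / 4874 ≈ 552.1 → 552

expected recaptures ≈ 552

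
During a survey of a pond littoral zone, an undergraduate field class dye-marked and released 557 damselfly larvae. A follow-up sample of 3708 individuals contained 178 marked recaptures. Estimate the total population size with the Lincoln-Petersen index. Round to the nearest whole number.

N = (557 × 3708) / 178 = 2065356 / 178 ≈ 11603.1 → 11603

N ≈ 11,603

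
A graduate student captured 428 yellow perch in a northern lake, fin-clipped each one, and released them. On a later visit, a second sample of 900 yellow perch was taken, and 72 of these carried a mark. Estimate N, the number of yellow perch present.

N = 5350

If marked individuals mix randomly, R/C ≈ M/N, giving N ≈ M·C/R.
N = (428 × 900) / 72 = 385200 / 72 = 5350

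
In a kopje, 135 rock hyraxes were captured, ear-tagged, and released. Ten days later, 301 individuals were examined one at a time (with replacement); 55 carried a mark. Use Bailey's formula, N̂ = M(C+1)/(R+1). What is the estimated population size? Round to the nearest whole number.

N̂ = 135·(301+1)/(55+1) = 135·302/56 = 40770/56 ≈ 728.0 → 728

N ≈ 728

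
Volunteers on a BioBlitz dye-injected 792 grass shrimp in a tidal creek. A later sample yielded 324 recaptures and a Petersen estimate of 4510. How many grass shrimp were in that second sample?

C = 1845

From N = M·C/R: C = N·R / M = 4510·324 / 792 = 1461240 / 792 = 1845.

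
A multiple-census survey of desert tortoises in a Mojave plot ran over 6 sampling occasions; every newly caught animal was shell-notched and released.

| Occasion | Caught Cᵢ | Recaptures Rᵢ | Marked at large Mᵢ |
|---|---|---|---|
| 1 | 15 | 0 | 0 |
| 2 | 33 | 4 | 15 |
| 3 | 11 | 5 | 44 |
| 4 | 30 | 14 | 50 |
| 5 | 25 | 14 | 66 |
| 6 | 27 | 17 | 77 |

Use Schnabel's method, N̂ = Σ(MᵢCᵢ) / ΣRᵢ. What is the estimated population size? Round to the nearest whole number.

N ≈ 115

Σ MᵢCᵢ = 0·15 + 15·33 + 44·11 + 50·30 + 66·25 + 77·27 = 0 + 495 + 484 + 1500 + 1650 + 2079 = 6208
Σ Rᵢ = 0 + 4 + 5 + 14 + 14 + 17 = 54
N̂ = 6208 / 54 ≈ 115.0 → 115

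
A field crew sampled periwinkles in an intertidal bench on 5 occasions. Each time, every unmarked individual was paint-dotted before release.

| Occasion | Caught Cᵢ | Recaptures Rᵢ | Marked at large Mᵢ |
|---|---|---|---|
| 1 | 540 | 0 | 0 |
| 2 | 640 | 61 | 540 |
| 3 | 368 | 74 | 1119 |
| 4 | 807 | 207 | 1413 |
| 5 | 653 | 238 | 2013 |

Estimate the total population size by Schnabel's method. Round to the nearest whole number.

N ≈ 5538

Σ MᵢCᵢ = 0·540 + 540·640 + 1119·368 + 1413·807 + 2013·653 = 0 + 345600 + 411792 + 1140291 + 1314489 = 3212172
Σ Rᵢ = 0 + 61 + 74 + 207 + 238 = 580
N̂ = 3212172 / 580 ≈ 5538.2 → 5538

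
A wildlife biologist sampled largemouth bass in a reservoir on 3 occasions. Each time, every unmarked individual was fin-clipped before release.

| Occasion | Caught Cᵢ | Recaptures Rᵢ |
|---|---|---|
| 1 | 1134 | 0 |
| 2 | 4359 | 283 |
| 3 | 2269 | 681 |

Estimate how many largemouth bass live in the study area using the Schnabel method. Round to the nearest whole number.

Marked at large before each occasion: Mᵢ = Σⱼ<ᵢ (Cⱼ − Rⱼ) → M1=0, M2=1134, M3=5210
Σ MᵢCᵢ = 0·1134 + 1134·4359 + 5210·2269 = 0 + 4943106 + 11821490 = 16764596
Σ Rᵢ = 0 + 283 + 681 = 964
N̂ = 16764596 / 964 ≈ 17390.7 → 17391

N ≈ 17,391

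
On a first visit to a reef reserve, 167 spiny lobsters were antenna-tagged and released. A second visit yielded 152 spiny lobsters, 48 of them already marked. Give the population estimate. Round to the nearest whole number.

If marked individuals mix randomly, R/C ≈ M/N, giving N ≈ M·C/R.
N = (167 × 152) / 48 = 25384 / 48 ≈ 528.8 → 529

N ≈ 529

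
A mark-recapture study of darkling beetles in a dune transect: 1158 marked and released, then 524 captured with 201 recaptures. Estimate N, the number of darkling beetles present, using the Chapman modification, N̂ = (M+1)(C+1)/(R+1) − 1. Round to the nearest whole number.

N̂ = (1158+1)(524+1)/(201+1) − 1 = 1159·525/202 − 1
= 608475/202 − 1 ≈ 3012.3 − 1 ≈ 3011.3 → 3011

N ≈ 3011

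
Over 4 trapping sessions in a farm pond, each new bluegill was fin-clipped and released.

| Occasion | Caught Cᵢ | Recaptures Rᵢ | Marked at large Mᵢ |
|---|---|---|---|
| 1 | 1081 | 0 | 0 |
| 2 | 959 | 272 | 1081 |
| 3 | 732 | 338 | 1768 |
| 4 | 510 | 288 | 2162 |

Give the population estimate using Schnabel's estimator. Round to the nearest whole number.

Σ MᵢCᵢ = 0·1081 + 1081·959 + 1768·732 + 2162·510 = 0 + 1036679 + 1294176 + 1102620 = 3433475
Σ Rᵢ = 0 + 272 + 338 + 288 = 898
N̂ = 3433475 / 898 ≈ 3823.47 → 3823

N ≈ 3823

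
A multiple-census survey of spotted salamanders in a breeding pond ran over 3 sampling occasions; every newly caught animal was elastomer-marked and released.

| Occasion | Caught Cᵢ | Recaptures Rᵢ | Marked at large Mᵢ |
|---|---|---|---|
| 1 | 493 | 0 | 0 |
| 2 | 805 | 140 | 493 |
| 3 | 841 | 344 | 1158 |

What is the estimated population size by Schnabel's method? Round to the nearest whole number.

Σ MᵢCᵢ = 0·493 + 493·805 + 1158·841 = 0 + 396865 + 973878 = 1370743
Σ Rᵢ = 0 + 140 + 344 = 484
N̂ = 1370743 / 484 ≈ 2832.1 → 2832

N ≈ 2832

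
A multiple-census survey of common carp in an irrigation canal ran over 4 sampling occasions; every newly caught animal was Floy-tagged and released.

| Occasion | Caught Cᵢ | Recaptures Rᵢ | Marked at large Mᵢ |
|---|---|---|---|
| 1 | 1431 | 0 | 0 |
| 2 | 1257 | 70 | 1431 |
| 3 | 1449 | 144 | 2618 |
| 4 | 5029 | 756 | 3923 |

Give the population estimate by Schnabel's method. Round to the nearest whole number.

Σ MᵢCᵢ = 0·1431 + 1431·1257 + 2618·1449 + 3923·5029 = 0 + 1798767 + 3793482 + 19728767 = 25321016
Σ Rᵢ = 0 + 70 + 144 + 756 = 970
N̂ = 25321016 / 970 ≈ 26104.1 → 26104

N ≈ 26,104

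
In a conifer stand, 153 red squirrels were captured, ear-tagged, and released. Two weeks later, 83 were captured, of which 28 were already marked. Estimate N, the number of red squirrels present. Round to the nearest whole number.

If marked individuals mix randomly, R/C ≈ M/N, giving N ≈ M·C/R.
N = (153 × 83) / 28 = 12699 / 28 ≈ 453.5 → 454

N ≈ 454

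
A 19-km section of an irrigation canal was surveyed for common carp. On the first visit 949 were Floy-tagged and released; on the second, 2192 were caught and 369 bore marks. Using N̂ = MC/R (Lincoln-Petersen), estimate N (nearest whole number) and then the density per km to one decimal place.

N̂ = 949·2192/369 = 2080208/369 ≈ 5637.4 → 5637
Density = N̂ / area = 5637 / 19 ≈ 296.68 → 296.7 per km

density ≈ 296.7 common carp per km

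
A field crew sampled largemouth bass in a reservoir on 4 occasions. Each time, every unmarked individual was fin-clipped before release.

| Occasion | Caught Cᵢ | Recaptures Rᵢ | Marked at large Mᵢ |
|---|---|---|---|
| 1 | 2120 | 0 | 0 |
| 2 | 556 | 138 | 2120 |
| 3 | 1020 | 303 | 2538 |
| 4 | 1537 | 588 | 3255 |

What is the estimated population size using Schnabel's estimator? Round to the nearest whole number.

N ≈ 8523

Σ MᵢCᵢ = 0·2120 + 2120·556 + 2538·1020 + 3255·1537 = 0 + 1178720 + 2588760 + 5002935 = 8770415
Σ Rᵢ = 0 + 138 + 303 + 588 = 1029
N̂ = 8770415 / 1029 ≈ 8523.2 → 8523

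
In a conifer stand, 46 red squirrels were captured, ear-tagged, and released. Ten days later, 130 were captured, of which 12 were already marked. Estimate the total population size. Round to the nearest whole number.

N ≈ 498

The marked fraction in the recapture sample should equal the marked fraction in the population: 12/130 = 46/N.
N = (46 × 130) / 12 = 5980 / 12 ≈ 498.3 → 498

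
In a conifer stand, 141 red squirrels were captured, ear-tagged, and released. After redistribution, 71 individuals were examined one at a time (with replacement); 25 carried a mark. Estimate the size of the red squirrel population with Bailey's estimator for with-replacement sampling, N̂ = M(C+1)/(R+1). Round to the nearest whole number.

N̂ = 141·(71+1)/(25+1) = 141·72/26 = 10152/26 ≈ 390.46 → 390

N ≈ 390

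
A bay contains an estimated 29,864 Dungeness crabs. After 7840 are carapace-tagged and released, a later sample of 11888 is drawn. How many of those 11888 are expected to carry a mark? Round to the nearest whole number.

Expected recaptures E[R] = M·C / N.
E[R] = 7840 × 11888 / 29864 = 93201920 / 29864 ≈ 3120.9 → 3121

expected recaptures ≈ 3121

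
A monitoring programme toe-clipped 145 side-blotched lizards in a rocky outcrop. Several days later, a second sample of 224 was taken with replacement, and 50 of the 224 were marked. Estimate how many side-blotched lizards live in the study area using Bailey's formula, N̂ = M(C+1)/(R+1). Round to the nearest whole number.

N ≈ 640

N̂ = 145·(224+1)/(50+1) = 145·225/51 = 32625/51 ≈ 639.7 → 640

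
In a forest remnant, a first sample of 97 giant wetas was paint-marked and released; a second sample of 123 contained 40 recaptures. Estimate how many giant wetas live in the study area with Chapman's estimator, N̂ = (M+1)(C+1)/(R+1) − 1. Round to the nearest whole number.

N̂ = (97+1)(123+1)/(40+1) − 1 = 98·124/41 − 1
= 12152/41 − 1 ≈ 296.4 − 1 ≈ 295.4 → 295

N ≈ 295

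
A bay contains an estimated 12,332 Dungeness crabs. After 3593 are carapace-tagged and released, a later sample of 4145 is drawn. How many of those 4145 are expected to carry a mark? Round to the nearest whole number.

Expected recaptures E[R] = M·C / N.
E[R] = 3593 × 4145 / 12332 = 14892985 / 12332 ≈ 1207.7 → 1208

expected recaptures ≈ 1208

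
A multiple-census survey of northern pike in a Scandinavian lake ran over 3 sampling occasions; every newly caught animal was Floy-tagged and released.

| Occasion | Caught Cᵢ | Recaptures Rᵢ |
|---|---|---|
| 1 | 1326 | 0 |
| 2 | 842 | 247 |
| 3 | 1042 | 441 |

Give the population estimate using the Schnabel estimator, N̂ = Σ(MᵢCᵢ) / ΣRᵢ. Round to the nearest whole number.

N ≈ 4532

Marked at large before each occasion: Mᵢ = Σⱼ<ᵢ (Cⱼ − Rⱼ) → M1=0, M2=1326, M3=1921
Σ MᵢCᵢ = 0·1326 + 1326·842 + 1921·1042 = 0 + 1116492 + 2001682 = 3118174
Σ Rᵢ = 0 + 247 + 441 = 688
N̂ = 3118174 / 688 ≈ 4532.2 → 4532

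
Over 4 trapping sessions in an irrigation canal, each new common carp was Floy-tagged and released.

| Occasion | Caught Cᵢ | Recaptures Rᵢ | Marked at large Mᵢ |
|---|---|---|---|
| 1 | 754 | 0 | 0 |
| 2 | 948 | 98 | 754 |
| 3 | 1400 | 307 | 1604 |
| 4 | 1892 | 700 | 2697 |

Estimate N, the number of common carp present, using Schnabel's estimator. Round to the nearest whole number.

N ≈ 7297

Σ MᵢCᵢ = 0·754 + 754·948 + 1604·1400 + 2697·1892 = 0 + 714792 + 2245600 + 5102724 = 8063116
Σ Rᵢ = 0 + 98 + 307 + 700 = 1105
N̂ = 8063116 / 1105 ≈ 7296.9 → 7297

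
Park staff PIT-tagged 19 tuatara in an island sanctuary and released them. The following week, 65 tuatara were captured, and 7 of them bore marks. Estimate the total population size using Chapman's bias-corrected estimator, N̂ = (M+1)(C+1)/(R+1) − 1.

N̂ = (19+1)(65+1)/(7+1) − 1 = 20·66/8 − 1
= 1320/8 − 1 = 165 − 1 = 164

N = 164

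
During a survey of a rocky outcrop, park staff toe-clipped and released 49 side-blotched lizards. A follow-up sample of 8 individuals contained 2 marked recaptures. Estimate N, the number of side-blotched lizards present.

N = (49 × 8) / 2 = 392 / 2 = 196

N = 196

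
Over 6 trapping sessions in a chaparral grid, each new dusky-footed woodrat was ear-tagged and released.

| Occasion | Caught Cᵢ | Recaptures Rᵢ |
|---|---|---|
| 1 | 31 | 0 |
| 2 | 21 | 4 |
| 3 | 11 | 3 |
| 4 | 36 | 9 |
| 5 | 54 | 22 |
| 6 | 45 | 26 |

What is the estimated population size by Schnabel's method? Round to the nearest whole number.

N ≈ 201

Marked at large before each occasion: Mᵢ = Σⱼ<ᵢ (Cⱼ − Rⱼ) → M1=0, M2=31, M3=48, M4=56, M5=83, M6=115
Σ MᵢCᵢ = 0·31 + 31·21 + 48·11 + 56·36 + 83·54 + 115·45 = 0 + 651 + 528 + 2016 + 4482 + 5175 = 12852
Σ Rᵢ = 0 + 4 + 3 + 9 + 22 + 26 = 64
N̂ = 12852 / 64 ≈ 200.8 → 201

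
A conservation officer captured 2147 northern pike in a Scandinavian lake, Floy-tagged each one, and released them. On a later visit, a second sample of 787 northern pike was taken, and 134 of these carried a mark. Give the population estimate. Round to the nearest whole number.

N = (2147 × 787) / 134 = 1689689 / 134 ≈ 12609.6 → 12610

N ≈ 12,610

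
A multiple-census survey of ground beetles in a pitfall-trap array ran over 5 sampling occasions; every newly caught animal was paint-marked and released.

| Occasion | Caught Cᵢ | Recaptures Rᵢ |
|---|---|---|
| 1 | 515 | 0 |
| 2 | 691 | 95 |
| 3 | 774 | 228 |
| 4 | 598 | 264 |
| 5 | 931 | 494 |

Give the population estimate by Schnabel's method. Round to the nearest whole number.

Marked at large before each occasion: Mᵢ = Σⱼ<ᵢ (Cⱼ − Rⱼ) → M1=0, M2=515, M3=1111, M4=1657, M5=1991
Σ MᵢCᵢ = 0·515 + 515·691 + 1111·774 + 1657·598 + 1991·931 = 0 + 355865 + 859914 + 990886 + 1853621 = 4060286
Σ Rᵢ = 0 + 95 + 228 + 264 + 494 = 1081
N̂ = 4060286 / 1081 ≈ 3756.0 → 3756

N ≈ 3756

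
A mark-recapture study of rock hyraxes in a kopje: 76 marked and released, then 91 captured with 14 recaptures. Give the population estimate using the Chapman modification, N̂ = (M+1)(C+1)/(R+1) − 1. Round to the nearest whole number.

N̂ = (76+1)(91+1)/(14+1) − 1 = 77·92/15 − 1
= 7084/15 − 1 ≈ 472.3 − 1 ≈ 471.3 → 471

N ≈ 471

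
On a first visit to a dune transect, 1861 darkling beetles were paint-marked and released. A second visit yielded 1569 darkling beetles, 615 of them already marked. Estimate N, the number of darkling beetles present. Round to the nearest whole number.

N = (1861 × 1569) / 615 = 2919909 / 615 ≈ 4747.8 → 4748

N ≈ 4748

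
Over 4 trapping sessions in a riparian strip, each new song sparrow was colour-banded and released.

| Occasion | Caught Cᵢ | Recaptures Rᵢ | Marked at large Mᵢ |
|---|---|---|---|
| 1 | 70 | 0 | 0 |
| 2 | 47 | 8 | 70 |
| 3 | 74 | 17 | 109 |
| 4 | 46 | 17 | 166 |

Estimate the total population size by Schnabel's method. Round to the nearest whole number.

N ≈ 452

Σ MᵢCᵢ = 0·70 + 70·47 + 109·74 + 166·46 = 0 + 3290 + 8066 + 7636 = 18992
Σ Rᵢ = 0 + 8 + 17 + 17 = 42
N̂ = 18992 / 42 ≈ 452.2 → 452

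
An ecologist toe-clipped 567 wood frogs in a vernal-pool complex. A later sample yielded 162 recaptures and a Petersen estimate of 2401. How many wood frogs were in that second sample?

From N = M·C/R: C = N·R / M = 2401·162 / 567 = 388962 / 567 = 686.

C = 686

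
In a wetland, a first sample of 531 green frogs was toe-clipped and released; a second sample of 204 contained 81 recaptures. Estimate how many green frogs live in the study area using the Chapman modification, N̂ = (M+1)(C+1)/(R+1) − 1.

N̂ = (531+1)(204+1)/(81+1) − 1 = 532·205/82 − 1
= 109060/82 − 1 = 1330 − 1 = 1329

N = 1329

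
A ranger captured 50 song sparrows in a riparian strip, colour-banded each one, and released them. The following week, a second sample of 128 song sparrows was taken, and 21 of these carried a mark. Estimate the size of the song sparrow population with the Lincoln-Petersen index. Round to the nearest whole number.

N ≈ 305

N = (50 × 128) / 21 = 6400 / 21 ≈ 304.8 → 305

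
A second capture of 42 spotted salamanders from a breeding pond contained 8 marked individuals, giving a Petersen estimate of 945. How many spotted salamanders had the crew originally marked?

M = 180

From N = M·C/R: M = N·R / C = 945·8 / 42 = 7560 / 42 = 180.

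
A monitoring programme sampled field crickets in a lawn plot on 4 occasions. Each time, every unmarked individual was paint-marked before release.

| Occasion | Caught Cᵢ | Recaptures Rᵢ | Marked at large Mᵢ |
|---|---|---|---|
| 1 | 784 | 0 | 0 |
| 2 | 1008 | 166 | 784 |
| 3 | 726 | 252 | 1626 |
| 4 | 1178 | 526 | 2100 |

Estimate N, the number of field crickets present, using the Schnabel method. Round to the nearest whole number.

Σ MᵢCᵢ = 0·784 + 784·1008 + 1626·726 + 2100·1178 = 0 + 790272 + 1180476 + 2473800 = 4444548
Σ Rᵢ = 0 + 166 + 252 + 526 = 944
N̂ = 4444548 / 944 ≈ 4708.2 → 4708

N ≈ 4708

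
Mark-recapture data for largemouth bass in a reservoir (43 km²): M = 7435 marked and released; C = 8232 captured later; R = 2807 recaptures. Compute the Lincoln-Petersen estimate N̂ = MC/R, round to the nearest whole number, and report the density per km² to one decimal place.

N̂ = 7435·8232/2807 = 61204920/2807 ≈ 21804.4 → 21804
Density = N̂ / area = 21804 / 43 ≈ 507.07 → 507.1 per km²

density ≈ 507.1 largemouth bass per km²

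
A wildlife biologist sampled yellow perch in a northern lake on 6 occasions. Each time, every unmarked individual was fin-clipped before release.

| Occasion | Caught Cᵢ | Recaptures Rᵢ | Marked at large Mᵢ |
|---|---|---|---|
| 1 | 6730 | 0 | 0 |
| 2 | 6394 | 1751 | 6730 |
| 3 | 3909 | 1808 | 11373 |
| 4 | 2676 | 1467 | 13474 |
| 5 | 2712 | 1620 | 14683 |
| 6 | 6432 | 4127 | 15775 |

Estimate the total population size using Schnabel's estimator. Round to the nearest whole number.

Σ MᵢCᵢ = 0·6730 + 6730·6394 + 11373·3909 + 13474·2676 + 14683·2712 + 15775·6432 = 0 + 43031620 + 44457057 + 36056424 + 39820296 + 101464800 = 264830197
Σ Rᵢ = 0 + 1751 + 1808 + 1467 + 1620 + 4127 = 10773
N̂ = 264830197 / 10773 ≈ 24582.8 → 24583

N ≈ 24,583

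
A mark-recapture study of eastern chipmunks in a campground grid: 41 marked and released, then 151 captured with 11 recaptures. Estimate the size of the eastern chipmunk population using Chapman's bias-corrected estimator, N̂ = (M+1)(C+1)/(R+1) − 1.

N = 531

N̂ = (41+1)(151+1)/(11+1) − 1 = 42·152/12 − 1
= 6384/12 − 1 = 532 − 1 = 531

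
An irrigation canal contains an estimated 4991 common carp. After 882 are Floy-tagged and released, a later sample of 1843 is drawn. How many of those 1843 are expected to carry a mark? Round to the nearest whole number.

expected recaptures ≈ 326

Expected recaptures E[R] = M·C / N.
E[R] = 882 × 1843 / 4991 = 1625526 / 4991 ≈ 325.7 → 326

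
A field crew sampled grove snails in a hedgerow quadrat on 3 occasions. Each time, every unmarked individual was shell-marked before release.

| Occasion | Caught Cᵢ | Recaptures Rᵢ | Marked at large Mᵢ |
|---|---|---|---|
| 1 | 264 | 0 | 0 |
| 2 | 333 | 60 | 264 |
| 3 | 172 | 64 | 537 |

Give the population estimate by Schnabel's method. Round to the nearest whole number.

Σ MᵢCᵢ = 0·264 + 264·333 + 537·172 = 0 + 87912 + 92364 = 180276
Σ Rᵢ = 0 + 60 + 64 = 124
N̂ = 180276 / 124 ≈ 1453.8 → 1454

N ≈ 1454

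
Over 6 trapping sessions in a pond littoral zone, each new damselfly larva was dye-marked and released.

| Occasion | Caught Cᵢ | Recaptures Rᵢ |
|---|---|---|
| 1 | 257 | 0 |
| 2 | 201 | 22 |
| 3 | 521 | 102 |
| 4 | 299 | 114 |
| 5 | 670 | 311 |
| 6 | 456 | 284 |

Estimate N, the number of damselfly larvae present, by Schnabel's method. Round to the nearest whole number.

N ≈ 2244

Marked at large before each occasion: Mᵢ = Σⱼ<ᵢ (Cⱼ − Rⱼ) → M1=0, M2=257, M3=436, M4=855, M5=1040, M6=1399
Σ MᵢCᵢ = 0·257 + 257·201 + 436·521 + 855·299 + 1040·670 + 1399·456 = 0 + 51657 + 227156 + 255645 + 696800 + 637944 = 1869202
Σ Rᵢ = 0 + 22 + 102 + 114 + 311 + 284 = 833
N̂ = 1869202 / 833 ≈ 2243.9 → 2244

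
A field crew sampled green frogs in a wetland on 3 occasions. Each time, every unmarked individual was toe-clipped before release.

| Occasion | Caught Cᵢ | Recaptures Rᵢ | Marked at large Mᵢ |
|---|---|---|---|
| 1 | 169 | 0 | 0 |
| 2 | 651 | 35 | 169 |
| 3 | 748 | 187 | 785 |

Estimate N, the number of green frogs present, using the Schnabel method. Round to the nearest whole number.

N ≈ 3141

Σ MᵢCᵢ = 0·169 + 169·651 + 785·748 = 0 + 110019 + 587180 = 697199
Σ Rᵢ = 0 + 35 + 187 = 222
N̂ = 697199 / 222 ≈ 3140.5 → 3141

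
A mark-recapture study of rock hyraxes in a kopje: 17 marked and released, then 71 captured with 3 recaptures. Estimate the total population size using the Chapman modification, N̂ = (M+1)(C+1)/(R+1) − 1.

N = 323

N̂ = (17+1)(71+1)/(3+1) − 1 = 18·72/4 − 1
= 1296/4 − 1 = 324 − 1 = 323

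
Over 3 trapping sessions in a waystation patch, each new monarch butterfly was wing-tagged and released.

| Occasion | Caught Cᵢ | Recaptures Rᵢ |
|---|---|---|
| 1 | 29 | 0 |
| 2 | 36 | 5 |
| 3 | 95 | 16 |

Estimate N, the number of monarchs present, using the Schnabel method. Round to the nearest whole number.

Marked at large before each occasion: Mᵢ = Σⱼ<ᵢ (Cⱼ − Rⱼ) → M1=0, M2=29, M3=60
Σ MᵢCᵢ = 0·29 + 29·36 + 60·95 = 0 + 1044 + 5700 = 6744
Σ Rᵢ = 0 + 5 + 16 = 21
N̂ = 6744 / 21 ≈ 321.1 → 321

N ≈ 321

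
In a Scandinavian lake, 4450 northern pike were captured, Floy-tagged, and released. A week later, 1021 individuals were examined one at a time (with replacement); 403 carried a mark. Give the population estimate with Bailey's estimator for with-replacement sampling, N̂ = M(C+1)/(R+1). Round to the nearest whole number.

N ≈ 11,257

N̂ = 4450·(1021+1)/(403+1) = 4450·1022/404 = 4547900/404 ≈ 11257.2 → 11257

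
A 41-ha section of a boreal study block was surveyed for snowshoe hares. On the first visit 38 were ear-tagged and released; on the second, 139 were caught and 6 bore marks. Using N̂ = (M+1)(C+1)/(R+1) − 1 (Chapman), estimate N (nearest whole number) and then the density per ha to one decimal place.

N̂ = 39·140/7 − 1 = 5460/7 − 1 = 779
Density = N̂ / area = 779 / 41 = 19.0 per ha

density ≈ 19.0 snowshoe hares per ha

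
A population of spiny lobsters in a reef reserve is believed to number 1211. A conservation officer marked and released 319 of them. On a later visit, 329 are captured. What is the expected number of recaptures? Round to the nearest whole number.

expected recaptures ≈ 87

The marked fraction of the population is 319/1211, so in a sample of 329 expect C·(M/N) marked.
E[R] = 319 × 329 / 1211 = 104951 / 1211 ≈ 86.7 → 87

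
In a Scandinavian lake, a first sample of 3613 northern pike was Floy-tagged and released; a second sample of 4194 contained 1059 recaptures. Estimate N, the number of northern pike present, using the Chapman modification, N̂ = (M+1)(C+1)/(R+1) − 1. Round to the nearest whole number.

N̂ = (3613+1)(4194+1)/(1059+1) − 1 = 3614·4195/1060 − 1
= 15160730/1060 − 1 ≈ 14302.6 − 1 ≈ 14301.6 → 14302

N ≈ 14,302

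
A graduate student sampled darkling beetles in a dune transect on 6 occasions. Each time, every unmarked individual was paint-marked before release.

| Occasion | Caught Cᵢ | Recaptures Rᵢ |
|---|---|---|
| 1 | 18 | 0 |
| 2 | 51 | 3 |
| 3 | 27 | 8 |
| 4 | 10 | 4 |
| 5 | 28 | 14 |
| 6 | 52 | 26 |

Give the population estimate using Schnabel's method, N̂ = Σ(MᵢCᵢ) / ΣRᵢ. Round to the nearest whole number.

Marked at large before each occasion: Mᵢ = Σⱼ<ᵢ (Cⱼ − Rⱼ) → M1=0, M2=18, M3=66, M4=85, M5=91, M6=105
Σ MᵢCᵢ = 0·18 + 18·51 + 66·27 + 85·10 + 91·28 + 105·52 = 0 + 918 + 1782 + 850 + 2548 + 5460 = 11558
Σ Rᵢ = 0 + 3 + 8 + 4 + 14 + 26 = 55
N̂ = 11558 / 55 ≈ 210.1 → 210

N ≈ 210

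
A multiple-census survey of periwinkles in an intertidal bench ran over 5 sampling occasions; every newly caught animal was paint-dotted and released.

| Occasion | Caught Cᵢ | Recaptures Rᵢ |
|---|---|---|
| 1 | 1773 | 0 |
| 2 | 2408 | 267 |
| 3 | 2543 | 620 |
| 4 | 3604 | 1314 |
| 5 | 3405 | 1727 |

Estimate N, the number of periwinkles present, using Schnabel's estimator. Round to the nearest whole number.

Marked at large before each occasion: Mᵢ = Σⱼ<ᵢ (Cⱼ − Rⱼ) → M1=0, M2=1773, M3=3914, M4=5837, M5=8127
Σ MᵢCᵢ = 0·1773 + 1773·2408 + 3914·2543 + 5837·3604 + 8127·3405 = 0 + 4269384 + 9953302 + 21036548 + 27672435 = 62931669
Σ Rᵢ = 0 + 267 + 620 + 1314 + 1727 = 3928
N̂ = 62931669 / 3928 ≈ 16021.3 → 16021

N ≈ 16,021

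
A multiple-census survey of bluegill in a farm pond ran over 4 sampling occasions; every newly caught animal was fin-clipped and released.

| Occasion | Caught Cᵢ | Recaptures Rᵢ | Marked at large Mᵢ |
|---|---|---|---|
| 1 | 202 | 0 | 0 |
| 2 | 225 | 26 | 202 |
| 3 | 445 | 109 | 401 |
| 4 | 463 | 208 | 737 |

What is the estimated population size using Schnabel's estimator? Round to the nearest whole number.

Σ MᵢCᵢ = 0·202 + 202·225 + 401·445 + 737·463 = 0 + 45450 + 178445 + 341231 = 565126
Σ Rᵢ = 0 + 26 + 109 + 208 = 343
N̂ = 565126 / 343 ≈ 1647.6 → 1648

N ≈ 1648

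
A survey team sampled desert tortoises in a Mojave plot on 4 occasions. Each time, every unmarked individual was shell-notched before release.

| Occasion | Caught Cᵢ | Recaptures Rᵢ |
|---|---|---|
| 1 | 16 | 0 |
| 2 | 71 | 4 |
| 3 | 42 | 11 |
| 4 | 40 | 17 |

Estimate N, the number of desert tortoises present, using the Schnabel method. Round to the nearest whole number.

Marked at large before each occasion: Mᵢ = Σⱼ<ᵢ (Cⱼ − Rⱼ) → M1=0, M2=16, M3=83, M4=114
Σ MᵢCᵢ = 0·16 + 16·71 + 83·42 + 114·40 = 0 + 1136 + 3486 + 4560 = 9182
Σ Rᵢ = 0 + 4 + 11 + 17 = 32
N̂ = 9182 / 32 ≈ 286.9 → 287

N ≈ 287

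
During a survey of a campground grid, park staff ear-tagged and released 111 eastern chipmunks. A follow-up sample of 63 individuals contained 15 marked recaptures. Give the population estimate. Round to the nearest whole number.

N = (111 × 63) / 15 = 6993 / 15 ≈ 466.2 → 466

N ≈ 466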